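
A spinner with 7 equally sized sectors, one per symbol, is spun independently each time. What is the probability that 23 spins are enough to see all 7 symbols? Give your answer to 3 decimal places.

By inclusion–exclusion over which symbols are missing,
P(all seen) = Σ_{j=0}^{7} (-1)^j C(7,j)((7-j)/7)^23
= 1.0000 - 0.2020 + 0.0091 - 0.0001 + 0.0000 - 0.0000 + 0.0000 - 0.0000
= 0.8071.

0.807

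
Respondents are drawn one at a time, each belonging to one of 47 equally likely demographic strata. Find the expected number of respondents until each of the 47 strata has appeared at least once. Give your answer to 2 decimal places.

The wait to go from k to k+1 distinct strata is geometric with mean 47/(47-k).
E[T] = 47/47 + 47/46 + 47/45 + ... + 47/2 + 47/1 = 47·H_{47}.
H_{47} = 4.438, so E[T] = 208.584.

208.58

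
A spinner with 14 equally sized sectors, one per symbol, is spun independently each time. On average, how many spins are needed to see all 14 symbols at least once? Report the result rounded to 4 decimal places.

Split into phases: going from k distinct to k+1 distinct takes on average 14/(14-k) spins.
E[T] = 14/14 + 14/13 + 14/12 + ... + 14/2 + 14/1 = 14·H_{14}.
H_{14} = 3.25156, so E[T] = 45.52187.

45.5219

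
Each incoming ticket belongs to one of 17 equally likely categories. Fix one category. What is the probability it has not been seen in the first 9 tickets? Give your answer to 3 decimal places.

On each ticket the fixed category fails to appear with probability 16/17.
P(still missing after 9) = (16/17)^9 = 0.5795.

0.579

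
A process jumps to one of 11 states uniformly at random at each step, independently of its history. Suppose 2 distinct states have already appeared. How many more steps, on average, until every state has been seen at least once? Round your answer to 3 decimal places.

From k distinct to k+1 distinct takes on average 11/(11-k) steps.
Sum over k = 2,...,10: E = 11/9 + 11/8 + 11/7 + ... + 11/2 + 11/1 = 31.1187.

31.119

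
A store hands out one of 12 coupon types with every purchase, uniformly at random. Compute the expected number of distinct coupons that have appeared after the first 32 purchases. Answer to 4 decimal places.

For each coupon, P(seen in 32 purchases) = 1 - (11/12)^32 = 0.93823.
By linearity of expectation, E[distinct seen] = 12·(1 - (11/12)^32) = 11.25878.

11.2588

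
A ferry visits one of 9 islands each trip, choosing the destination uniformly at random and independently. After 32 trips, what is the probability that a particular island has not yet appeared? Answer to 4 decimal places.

Each trip misses the fixed island with probability (9-1)/9 = 8/9, independently.
P(still missing after 32) = (8/9)^32 = 0.02307.

0.0231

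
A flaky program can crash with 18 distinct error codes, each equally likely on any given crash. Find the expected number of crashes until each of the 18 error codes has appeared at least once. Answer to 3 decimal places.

The wait to go from k to k+1 distinct error codes is geometric with mean 18/(18-k).
E[T] = 18/18 + 18/17 + 18/16 + ... + 18/2 + 18/1 = 18·H_{18}.
H_{18} = 3.4951, so E[T] = 62.9119.

62.912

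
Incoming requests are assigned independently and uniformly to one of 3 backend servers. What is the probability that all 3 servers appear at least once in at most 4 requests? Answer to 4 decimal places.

Let A_i be the event that server i is missing after 4 requests. By inclusion–exclusion on the A_i,
P(all seen) = Σ_{j=0}^{3} (-1)^j C(3,j)((3-j)/3)^4
= 1.00000 - 0.59259 + 0.03704 - 0.00000
= 0.44444.

0.4444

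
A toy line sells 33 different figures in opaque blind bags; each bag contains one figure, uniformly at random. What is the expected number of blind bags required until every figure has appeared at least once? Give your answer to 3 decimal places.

134.930

The wait to go from k to k+1 distinct figures is geometric with mean 33/(33-k).
E[T] = 33/33 + 33/32 + 33/31 + ... + 33/2 + 33/1 = 33·H_{33}.
H_{33} = 4.0888, so E[T] = 134.9303.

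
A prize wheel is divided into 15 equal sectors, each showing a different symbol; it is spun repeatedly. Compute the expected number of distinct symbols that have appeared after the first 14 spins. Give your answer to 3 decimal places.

For each symbol, P(seen in 14 spins) = 1 - (14/15)^14 = 0.6194.
By linearity of expectation, E[distinct seen] = 15·(1 - (14/15)^14) = 9.2904.

9.290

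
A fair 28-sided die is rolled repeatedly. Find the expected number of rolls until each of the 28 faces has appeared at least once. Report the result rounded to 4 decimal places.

After k distinct faces have appeared, the next roll gives a new one with probability (28-k)/28, so the expected wait for the (k+1)-th is 28/(28-k).
E[T] = 28/28 + 28/27 + 28/26 + ... + 28/2 + 28/1 = 28·H_{28}.
H_{28} = 3.92717, so E[T] = 109.96079.

109.9608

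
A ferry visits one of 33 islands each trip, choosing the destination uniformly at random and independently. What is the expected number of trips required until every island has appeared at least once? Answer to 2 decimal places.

134.93

The wait to go from k to k+1 distinct islands is geometric with mean 33/(33-k).
E[T] = 33/33 + 33/32 + 33/31 + ... + 33/2 + 33/1 = 33·H_{33}.
H_{33} = 4.089, so E[T] = 134.930.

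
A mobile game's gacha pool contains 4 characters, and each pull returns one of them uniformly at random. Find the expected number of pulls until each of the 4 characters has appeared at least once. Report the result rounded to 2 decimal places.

After k distinct characters have appeared, the next pull gives a new one with probability (4-k)/4, so the expected wait for the (k+1)-th is 4/(4-k).
E[T] = 4/4 + 4/3 + 4/2 + 4/1 = 4·H_{4}.
H_{4} = 2.083, so E[T] = 8.333.

8.33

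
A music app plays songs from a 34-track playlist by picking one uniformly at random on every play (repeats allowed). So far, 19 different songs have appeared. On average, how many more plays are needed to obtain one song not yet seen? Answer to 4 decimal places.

Each play yields a new song with probability (34-19)/34 = 15/34, so the wait is geometric with mean 34/15.
E = 34/15 = 2.26667.

2.2667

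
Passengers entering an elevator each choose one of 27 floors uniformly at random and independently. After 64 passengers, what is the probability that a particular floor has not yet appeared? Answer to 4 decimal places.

0.0893

On each passenger the fixed floor fails to appear with probability 26/27.
P(still missing after 64) = (26/27)^64 = 0.08933.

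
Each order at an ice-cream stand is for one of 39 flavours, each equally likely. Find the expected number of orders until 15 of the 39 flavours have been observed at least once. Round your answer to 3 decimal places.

18.626

With k distinct flavours already seen, the next new one arrives after an expected 39/(39-k) orders.
Sum over k = 0,...,14: E = 39/39 + 39/38 + 39/37 + ... + 39/26 + 39/25 = 18.6258.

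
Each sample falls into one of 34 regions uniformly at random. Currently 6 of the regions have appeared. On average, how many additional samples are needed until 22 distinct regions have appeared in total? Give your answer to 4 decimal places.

With k distinct regions already seen, the next new one takes an expected 34/(34-k) samples.
Sum over k = 6,...,21: E = 34/28 + 34/27 + 34/26 + ... + 34/14 + 34/13 = 28.01465.

28.0147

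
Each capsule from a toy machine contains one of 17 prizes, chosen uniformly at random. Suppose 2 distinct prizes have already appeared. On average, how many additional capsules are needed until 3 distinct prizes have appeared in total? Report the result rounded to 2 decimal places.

1.13

From k distinct to k+1 distinct takes on average 17/(17-k) capsules.
Only the k = 2 term is needed: E = 17/15 = 1.133.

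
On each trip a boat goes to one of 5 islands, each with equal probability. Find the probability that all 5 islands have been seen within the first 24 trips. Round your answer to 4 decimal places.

0.9764

By inclusion–exclusion over which islands are missing,
P(all seen) = Σ_{j=0}^{5} (-1)^j C(5,j)((5-j)/5)^24
= 1.00000 - 0.02361 + 0.00005 - 0.00000 + 0.00000 - 0.00000
= 0.97644.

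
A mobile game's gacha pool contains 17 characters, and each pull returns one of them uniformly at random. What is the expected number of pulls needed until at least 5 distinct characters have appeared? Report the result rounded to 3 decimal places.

5.718

Going from k to k+1 distinct takes a geometric number of pulls with mean 17/(17-k).
Sum over k = 0,...,4: E = 17/17 + 17/16 + 17/15 + 17/14 + 17/13 = 5.7178.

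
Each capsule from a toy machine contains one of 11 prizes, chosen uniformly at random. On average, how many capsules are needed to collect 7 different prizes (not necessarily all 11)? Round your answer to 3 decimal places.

With k distinct prizes already seen, the next new one arrives after an expected 11/(11-k) capsules.
Sum over k = 0,...,6: E = 11/11 + 11/10 + 11/9 + ... + 11/6 + 11/5 = 10.3020.

10.302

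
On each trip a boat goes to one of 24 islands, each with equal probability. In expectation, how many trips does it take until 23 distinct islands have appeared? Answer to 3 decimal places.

66.623

With k distinct islands already seen, the next new one arrives after an expected 24/(24-k) trips.
Sum over k = 0,...,22: E = 24/24 + 24/23 + 24/22 + ... + 24/3 + 24/2 = 66.6230.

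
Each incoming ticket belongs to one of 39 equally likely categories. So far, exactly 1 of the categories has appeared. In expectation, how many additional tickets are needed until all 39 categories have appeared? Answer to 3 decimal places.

164.888

From k distinct to k+1 distinct takes on average 39/(39-k) tickets.
Sum over k = 1,...,38: E = 39/38 + 39/37 + 39/36 + ... + 39/2 + 39/1 = 164.8882.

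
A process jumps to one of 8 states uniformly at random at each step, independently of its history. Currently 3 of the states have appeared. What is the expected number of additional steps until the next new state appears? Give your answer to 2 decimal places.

The number of steps until the next new state is geometric with success probability 5/8, so its mean is 8/5.
E = 8/5 = 1.600.

1.60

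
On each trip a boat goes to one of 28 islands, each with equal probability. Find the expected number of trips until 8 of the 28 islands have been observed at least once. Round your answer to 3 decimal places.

9.224

Going from k to k+1 distinct takes a geometric number of trips with mean 28/(28-k).
Sum over k = 0,...,7: E = 28/28 + 28/27 + 28/26 + ... + 28/22 + 28/21 = 9.2241.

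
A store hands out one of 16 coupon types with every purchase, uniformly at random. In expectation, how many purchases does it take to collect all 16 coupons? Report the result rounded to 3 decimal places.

54.092

After k distinct coupons have appeared, the next purchase gives a new one with probability (16-k)/16, so the expected wait for the (k+1)-th is 16/(16-k).
E[T] = 16/16 + 16/15 + 16/14 + ... + 16/2 + 16/1 = 16·H_{16}.
H_{16} = 3.3807, so E[T] = 54.0917.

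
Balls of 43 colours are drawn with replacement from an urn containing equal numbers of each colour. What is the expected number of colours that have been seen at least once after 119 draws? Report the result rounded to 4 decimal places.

For each colour, P(seen in 119 draws) = 1 - (42/43)^119 = 0.93920.
By linearity of expectation, E[distinct seen] = 43·(1 - (42/43)^119) = 40.38551.

40.3855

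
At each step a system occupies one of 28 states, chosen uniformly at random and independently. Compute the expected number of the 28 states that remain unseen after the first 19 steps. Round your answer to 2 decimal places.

For each state, P(unseen after 19) = (27/28)^19 = 0.501.
By linearity of expectation, E[unseen] = 28·(27/28)^19 = 14.030.

14.03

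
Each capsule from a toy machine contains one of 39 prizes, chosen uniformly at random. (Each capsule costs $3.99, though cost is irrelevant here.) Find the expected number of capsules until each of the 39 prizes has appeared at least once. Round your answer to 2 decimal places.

165.89

After k distinct prizes have appeared, the next capsule gives a new one with probability (39-k)/39, so the expected wait for the (k+1)-th is 39/(39-k).
E[T] = 39/39 + 39/38 + 39/37 + ... + 39/2 + 39/1 = 39·H_{39}.
H_{39} = 4.254, so E[T] = 165.888.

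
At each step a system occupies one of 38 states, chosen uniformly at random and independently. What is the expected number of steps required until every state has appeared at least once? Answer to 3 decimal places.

160.660

After k distinct states have appeared, the next step gives a new one with probability (38-k)/38, so the expected wait for the (k+1)-th is 38/(38-k).
E[T] = 38/38 + 38/37 + 38/36 + ... + 38/2 + 38/1 = 38·H_{38}.
H_{38} = 4.2279, so E[T] = 160.6603.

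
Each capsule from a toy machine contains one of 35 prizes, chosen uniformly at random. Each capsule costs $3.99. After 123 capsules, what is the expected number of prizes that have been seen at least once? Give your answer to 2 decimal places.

For each prize, P(seen in 123 capsules) = 1 - (34/35)^123 = 0.972.
By linearity of expectation, E[distinct seen] = 35·(1 - (34/35)^123) = 34.010.

34.01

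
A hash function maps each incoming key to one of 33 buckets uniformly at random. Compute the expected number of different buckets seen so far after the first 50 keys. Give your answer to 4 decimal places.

25.9154

For each bucket, P(seen in 50 keys) = 1 - (32/33)^50 = 0.78531.
By linearity of expectation, E[distinct seen] = 33·(1 - (32/33)^50) = 25.91539.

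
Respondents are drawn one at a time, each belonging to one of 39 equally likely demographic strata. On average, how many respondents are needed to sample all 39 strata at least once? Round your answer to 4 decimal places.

After k distinct strata have appeared, the next respondent gives a new one with probability (39-k)/39, so the expected wait for the (k+1)-th is 39/(39-k).
E[T] = 39/39 + 39/38 + 39/37 + ... + 39/2 + 39/1 = 39·H_{39}.
H_{39} = 4.25354, so E[T] = 165.88818.

165.8882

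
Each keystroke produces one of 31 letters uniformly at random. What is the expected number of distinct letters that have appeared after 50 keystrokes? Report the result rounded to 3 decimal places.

For each letter, P(seen in 50 keystrokes) = 1 - (30/31)^50 = 0.8059.
By linearity of expectation, E[distinct seen] = 31·(1 - (30/31)^50) = 24.9836.

24.984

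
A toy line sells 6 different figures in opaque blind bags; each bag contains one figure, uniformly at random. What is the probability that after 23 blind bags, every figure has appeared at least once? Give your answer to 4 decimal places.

0.9108

Let A_i be the event that figure i is missing after 23 blind bags. By inclusion–exclusion on the A_i,
P(all seen) = Σ_{j=0}^{6} (-1)^j C(6,j)((6-j)/6)^23
= 1.00000 - 0.09057 + 0.00134 - 0.00000 + 0.00000 - 0.00000 + 0.00000
= 0.91076.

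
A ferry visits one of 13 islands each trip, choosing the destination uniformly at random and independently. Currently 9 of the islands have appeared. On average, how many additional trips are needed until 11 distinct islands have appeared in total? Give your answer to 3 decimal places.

From k distinct to k+1 distinct takes on average 13/(13-k) trips.
Sum over k = 9,...,10: E = 13/4 + 13/3 = 7.5833.

7.583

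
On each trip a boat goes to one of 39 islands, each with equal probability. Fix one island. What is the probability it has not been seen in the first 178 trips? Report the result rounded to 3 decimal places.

0.010

Each trip misses the fixed island with probability (39-1)/39 = 38/39, independently.
P(still missing after 178) = (38/39)^178 = 0.0098.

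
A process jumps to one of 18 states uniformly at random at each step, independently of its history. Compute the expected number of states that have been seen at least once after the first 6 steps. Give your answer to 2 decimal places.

For each state, P(seen in 6 steps) = 1 - (17/18)^6 = 0.290.
By linearity of expectation, E[distinct seen] = 18·(1 - (17/18)^6) = 5.226.

5.23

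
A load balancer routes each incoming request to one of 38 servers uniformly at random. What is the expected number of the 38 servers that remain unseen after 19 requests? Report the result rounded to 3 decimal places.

For each server, P(unseen after 19) = (37/38)^19 = 0.6025.
By linearity of expectation, E[unseen] = 38·(37/38)^19 = 22.8943.

22.894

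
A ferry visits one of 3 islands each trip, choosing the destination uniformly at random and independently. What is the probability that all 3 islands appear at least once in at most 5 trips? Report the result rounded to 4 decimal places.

0.6173

Let A_i be the event that island i is missing after 5 trips. By inclusion–exclusion on the A_i,
P(all seen) = Σ_{j=0}^{3} (-1)^j C(3,j)((3-j)/3)^5
= 1.00000 - 0.39506 + 0.01235 - 0.00000
= 0.61728.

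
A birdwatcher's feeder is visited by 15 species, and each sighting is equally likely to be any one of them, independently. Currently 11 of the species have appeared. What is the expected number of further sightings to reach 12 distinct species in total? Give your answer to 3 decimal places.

From k distinct to k+1 distinct takes on average 15/(15-k) sightings.
Only the k = 11 term is needed: E = 15/4 = 3.7500.

3.750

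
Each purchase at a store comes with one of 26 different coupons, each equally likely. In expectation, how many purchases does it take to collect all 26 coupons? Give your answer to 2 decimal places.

The wait to go from k to k+1 distinct coupons is geometric with mean 26/(26-k).
E[T] = 26/26 + 26/25 + 26/24 + ... + 26/2 + 26/1 = 26·H_{26}.
H_{26} = 3.854, so E[T] = 100.215.

100.21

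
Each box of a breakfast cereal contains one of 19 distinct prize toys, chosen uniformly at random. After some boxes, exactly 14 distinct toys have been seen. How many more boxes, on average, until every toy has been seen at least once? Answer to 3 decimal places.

The wait to go from k to k+1 distinct toys is geometric with mean 19/(19-k).
Sum over k = 14,...,18: E = 19/5 + 19/4 + 19/3 + 19/2 + 19/1 = 43.3833.

43.383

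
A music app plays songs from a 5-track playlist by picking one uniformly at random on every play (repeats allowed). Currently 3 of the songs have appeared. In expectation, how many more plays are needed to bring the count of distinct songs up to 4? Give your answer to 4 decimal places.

The wait to go from k to k+1 distinct songs is geometric with mean 5/(5-k).
Only the k = 3 term is needed: E = 5/2 = 2.50000.

2.5000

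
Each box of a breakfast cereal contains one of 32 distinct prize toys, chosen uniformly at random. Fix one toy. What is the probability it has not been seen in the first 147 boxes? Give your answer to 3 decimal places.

0.009

On each box the fixed toy fails to appear with probability 31/32.
P(still missing after 147) = (31/32)^147 = 0.0094.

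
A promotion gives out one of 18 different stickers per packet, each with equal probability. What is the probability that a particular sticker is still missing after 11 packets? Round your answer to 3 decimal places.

0.533

Each packet misses the fixed sticker with probability (18-1)/18 = 17/18, independently.
P(still missing after 11) = (17/18)^11 = 0.5333.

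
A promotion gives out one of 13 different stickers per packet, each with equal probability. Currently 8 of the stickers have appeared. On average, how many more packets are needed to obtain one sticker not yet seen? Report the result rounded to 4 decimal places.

The number of packets until the next new sticker is geometric with success probability 5/13, so its mean is 13/5.
E = 13/5 = 2.60000.

2.6000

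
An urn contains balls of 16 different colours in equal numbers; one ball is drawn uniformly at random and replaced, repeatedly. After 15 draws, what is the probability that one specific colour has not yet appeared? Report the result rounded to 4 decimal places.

0.3798

On each draw the fixed colour fails to appear with probability 15/16.
P(still missing after 15) = (15/16)^15 = 0.37981.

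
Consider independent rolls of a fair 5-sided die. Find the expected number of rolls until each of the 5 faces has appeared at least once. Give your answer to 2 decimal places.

The wait to go from k to k+1 distinct faces is geometric with mean 5/(5-k).
E[T] = 5/5 + 5/4 + 5/3 + 5/2 + 5/1 = 5·H_{5}.
H_{5} = 2.283, so E[T] = 11.417.

11.42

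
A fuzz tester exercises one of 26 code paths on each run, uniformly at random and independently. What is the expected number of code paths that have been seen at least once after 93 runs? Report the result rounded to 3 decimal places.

25.323

For each code path, P(seen in 93 runs) = 1 - (25/26)^93 = 0.9739.
By linearity of expectation, E[distinct seen] = 26·(1 - (25/26)^93) = 25.3226.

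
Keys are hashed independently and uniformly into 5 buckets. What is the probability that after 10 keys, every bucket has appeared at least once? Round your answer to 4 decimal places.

Let A_i be the event that bucket i is missing after 10 keys. By inclusion–exclusion on the A_i,
P(all seen) = Σ_{j=0}^{5} (-1)^j C(5,j)((5-j)/5)^10
= 1.00000 - 0.53687 + 0.06047 - 0.00105 + 0.00000 - 0.00000
= 0.52255.

0.5225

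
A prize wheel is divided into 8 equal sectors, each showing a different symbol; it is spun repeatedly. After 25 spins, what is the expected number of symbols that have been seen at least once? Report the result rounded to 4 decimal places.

7.7160

For each symbol, P(seen in 25 spins) = 1 - (7/8)^25 = 0.96450.
By linearity of expectation, E[distinct seen] = 8·(1 - (7/8)^25) = 7.71602.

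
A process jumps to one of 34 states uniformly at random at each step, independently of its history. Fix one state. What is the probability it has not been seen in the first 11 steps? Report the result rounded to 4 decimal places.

0.7201

Each step misses the fixed state with probability (34-1)/34 = 33/34, independently.
P(still missing after 11) = (33/34)^11 = 0.72009.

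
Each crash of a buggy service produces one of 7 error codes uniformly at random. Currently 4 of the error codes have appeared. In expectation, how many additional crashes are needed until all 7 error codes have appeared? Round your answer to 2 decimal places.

With k distinct error codes already seen, the next new one takes an expected 7/(7-k) crashes.
Sum over k = 4,...,6: E = 7/3 + 7/2 + 7/1 = 12.833.

12.83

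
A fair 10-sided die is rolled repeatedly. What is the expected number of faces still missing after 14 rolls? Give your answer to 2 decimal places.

2.29

For each face, P(unseen after 14) = (9/10)^14 = 0.229.
By linearity of expectation, E[unseen] = 10·(9/10)^14 = 2.288.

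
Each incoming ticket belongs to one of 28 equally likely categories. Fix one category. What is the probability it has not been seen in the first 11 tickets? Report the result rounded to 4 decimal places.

Each ticket misses the fixed category with probability (28-1)/28 = 27/28, independently.
P(still missing after 11) = (27/28)^11 = 0.67029.

0.6703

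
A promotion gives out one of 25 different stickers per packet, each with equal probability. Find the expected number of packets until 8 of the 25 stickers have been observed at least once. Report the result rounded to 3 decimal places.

9.410

With k distinct stickers already seen, the next new one arrives after an expected 25/(25-k) packets.
Sum over k = 0,...,7: E = 25/25 + 25/24 + 25/23 + ... + 25/19 + 25/18 = 9.4101.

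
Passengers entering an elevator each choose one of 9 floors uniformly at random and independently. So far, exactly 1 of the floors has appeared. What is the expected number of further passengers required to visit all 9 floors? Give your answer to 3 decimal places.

24.461

The wait to go from k to k+1 distinct floors is geometric with mean 9/(9-k).
Sum over k = 1,...,8: E = 9/8 + 9/7 + 9/6 + ... + 9/2 + 9/1 = 24.4607.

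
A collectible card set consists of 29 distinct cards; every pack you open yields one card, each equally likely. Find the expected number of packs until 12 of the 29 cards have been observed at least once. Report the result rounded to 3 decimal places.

15.141

With k distinct cards already seen, the next new one arrives after an expected 29/(29-k) packs.
Sum over k = 0,...,11: E = 29/29 + 29/28 + 29/27 + ... + 29/19 + 29/18 = 15.1409.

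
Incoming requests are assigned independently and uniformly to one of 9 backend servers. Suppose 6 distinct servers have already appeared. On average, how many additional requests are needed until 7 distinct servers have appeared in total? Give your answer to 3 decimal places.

3.000

From k distinct to k+1 distinct takes on average 9/(9-k) requests.
Only the k = 6 term is needed: E = 9/3 = 3.0000.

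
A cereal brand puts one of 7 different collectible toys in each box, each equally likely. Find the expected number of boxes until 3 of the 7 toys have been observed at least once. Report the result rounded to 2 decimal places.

3.57

With k distinct toys already seen, the next new one arrives after an expected 7/(7-k) boxes.
Sum over k = 0,...,2: E = 7/7 + 7/6 + 7/5 = 3.567.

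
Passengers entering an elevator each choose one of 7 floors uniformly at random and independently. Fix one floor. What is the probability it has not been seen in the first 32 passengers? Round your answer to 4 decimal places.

On each passenger the fixed floor fails to appear with probability 6/7.
P(still missing after 32) = (6/7)^32 = 0.00721.

0.0072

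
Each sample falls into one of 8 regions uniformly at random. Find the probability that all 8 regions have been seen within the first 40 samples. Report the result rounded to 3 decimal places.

By inclusion–exclusion over which regions are missing,
P(all seen) = Σ_{j=0}^{8} (-1)^j C(8,j)((8-j)/8)^40
= 1.0000 - 0.0383 + 0.0003 - 0.0000 + 0.0000 - 0.0000 + 0.0000 - 0.0000 + 0.0000
= 0.9620.

0.962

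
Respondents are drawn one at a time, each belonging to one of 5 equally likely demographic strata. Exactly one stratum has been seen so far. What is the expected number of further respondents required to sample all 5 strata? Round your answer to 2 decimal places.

With k distinct strata already seen, the next new one takes an expected 5/(5-k) respondents.
Sum over k = 1,...,4: E = 5/4 + 5/3 + 5/2 + 5/1 = 10.417.

10.42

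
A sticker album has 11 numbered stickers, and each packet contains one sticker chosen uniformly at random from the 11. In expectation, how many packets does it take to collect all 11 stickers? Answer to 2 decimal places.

33.22

After k distinct stickers have appeared, the next packet gives a new one with probability (11-k)/11, so the expected wait for the (k+1)-th is 11/(11-k).
E[T] = 11/11 + 11/10 + 11/9 + ... + 11/2 + 11/1 = 11·H_{11}.
H_{11} = 3.020, so E[T] = 33.219.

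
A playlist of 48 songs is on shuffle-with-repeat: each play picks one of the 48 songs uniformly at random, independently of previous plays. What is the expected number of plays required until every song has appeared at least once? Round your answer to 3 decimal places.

After k distinct songs have appeared, the next play gives a new one with probability (48-k)/48, so the expected wait for the (k+1)-th is 48/(48-k).
E[T] = 48/48 + 48/47 + 48/46 + ... + 48/2 + 48/1 = 48·H_{48}.
H_{48} = 4.4588, so E[T] = 214.0223.

214.022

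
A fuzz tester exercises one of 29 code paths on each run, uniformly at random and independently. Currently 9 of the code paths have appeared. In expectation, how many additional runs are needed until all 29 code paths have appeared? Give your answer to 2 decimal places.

From k distinct to k+1 distinct takes on average 29/(29-k) runs.
Sum over k = 9,...,28: E = 29/20 + 29/19 + 29/18 + ... + 29/2 + 29/1 = 104.334.

104.33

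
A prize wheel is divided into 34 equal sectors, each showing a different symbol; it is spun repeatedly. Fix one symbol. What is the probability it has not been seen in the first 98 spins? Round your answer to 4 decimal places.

0.0536

Each spin misses the fixed symbol with probability (34-1)/34 = 33/34, independently.
P(still missing after 98) = (33/34)^98 = 0.05363.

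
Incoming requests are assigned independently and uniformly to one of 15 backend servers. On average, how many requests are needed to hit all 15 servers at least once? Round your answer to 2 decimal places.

After k distinct servers have appeared, the next request gives a new one with probability (15-k)/15, so the expected wait for the (k+1)-th is 15/(15-k).
E[T] = 15/15 + 15/14 + 15/13 + ... + 15/2 + 15/1 = 15·H_{15}.
H_{15} = 3.318, so E[T] = 49.773.

49.77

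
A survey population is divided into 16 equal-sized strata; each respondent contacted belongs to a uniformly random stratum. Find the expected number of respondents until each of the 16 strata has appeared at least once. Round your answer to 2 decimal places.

54.09

After k distinct strata have appeared, the next respondent gives a new one with probability (16-k)/16, so the expected wait for the (k+1)-th is 16/(16-k).
E[T] = 16/16 + 16/15 + 16/14 + ... + 16/2 + 16/1 = 16·H_{16}.
H_{16} = 3.381, so E[T] = 54.092.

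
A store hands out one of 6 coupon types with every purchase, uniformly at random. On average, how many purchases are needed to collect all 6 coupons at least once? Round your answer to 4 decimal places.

14.7000

Split into phases: going from k distinct to k+1 distinct takes on average 6/(6-k) purchases.
E[T] = 6/6 + 6/5 + 6/4 + 6/3 + 6/2 + 6/1 = 6·H_{6}.
H_{6} = 2.45000, so E[T] = 14.70000.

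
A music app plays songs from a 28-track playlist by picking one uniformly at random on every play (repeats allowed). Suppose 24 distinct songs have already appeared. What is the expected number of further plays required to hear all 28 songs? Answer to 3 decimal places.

58.333

From k distinct to k+1 distinct takes on average 28/(28-k) plays.
Sum over k = 24,...,27: E = 28/4 + 28/3 + 28/2 + 28/1 = 58.3333.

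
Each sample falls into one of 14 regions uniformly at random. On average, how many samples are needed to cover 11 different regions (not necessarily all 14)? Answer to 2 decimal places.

19.86

With k distinct regions already seen, the next new one arrives after an expected 14/(14-k) samples.
Sum over k = 0,...,10: E = 14/14 + 14/13 + 14/12 + ... + 14/5 + 14/4 = 19.855.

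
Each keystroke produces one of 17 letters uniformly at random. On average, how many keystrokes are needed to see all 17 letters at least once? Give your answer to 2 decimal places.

The wait to go from k to k+1 distinct letters is geometric with mean 17/(17-k).
E[T] = 17/17 + 17/16 + 17/15 + ... + 17/2 + 17/1 = 17·H_{17}.
H_{17} = 3.440, so E[T] = 58.472.

58.47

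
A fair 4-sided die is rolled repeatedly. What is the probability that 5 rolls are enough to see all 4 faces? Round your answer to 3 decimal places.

By inclusion–exclusion over which faces are missing,
P(all seen) = Σ_{j=0}^{4} (-1)^j C(4,j)((4-j)/4)^5
= 1.0000 - 0.9492 + 0.1875 - 0.0039 + 0.0000
= 0.2344.

0.234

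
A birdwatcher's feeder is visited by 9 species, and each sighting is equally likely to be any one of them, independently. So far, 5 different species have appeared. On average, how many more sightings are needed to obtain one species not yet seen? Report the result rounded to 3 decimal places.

Each sighting yields a new species with probability (9-5)/9 = 4/9, so the wait is geometric with mean 9/4.
E = 9/4 = 2.2500.

2.250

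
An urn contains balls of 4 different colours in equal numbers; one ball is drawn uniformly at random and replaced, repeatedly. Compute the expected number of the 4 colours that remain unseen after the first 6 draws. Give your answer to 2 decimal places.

For each colour, P(unseen after 6) = (3/4)^6 = 0.178.
By linearity of expectation, E[unseen] = 4·(3/4)^6 = 0.712.

0.71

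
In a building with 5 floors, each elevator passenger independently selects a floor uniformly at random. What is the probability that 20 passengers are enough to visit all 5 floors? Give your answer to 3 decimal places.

Let A_i be the event that floor i is missing after 20 passengers. By inclusion–exclusion on the A_i,
P(all seen) = Σ_{j=0}^{5} (-1)^j C(5,j)((5-j)/5)^20
= 1.0000 - 0.0576 + 0.0004 - 0.0000 + 0.0000 - 0.0000
= 0.9427.

0.943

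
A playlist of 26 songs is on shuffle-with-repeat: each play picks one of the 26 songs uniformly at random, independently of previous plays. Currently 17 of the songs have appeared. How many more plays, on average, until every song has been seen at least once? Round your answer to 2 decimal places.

From k distinct to k+1 distinct takes on average 26/(26-k) plays.
Sum over k = 17,...,25: E = 26/9 + 26/8 + 26/7 + ... + 26/2 + 26/1 = 73.553.

73.55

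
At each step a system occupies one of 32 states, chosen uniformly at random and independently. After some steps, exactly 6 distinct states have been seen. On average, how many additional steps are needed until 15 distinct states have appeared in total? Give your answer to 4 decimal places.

13.2758

The wait to go from k to k+1 distinct states is geometric with mean 32/(32-k).
Sum over k = 6,...,14: E = 32/26 + 32/25 + 32/24 + ... + 32/19 + 32/18 = 13.27575.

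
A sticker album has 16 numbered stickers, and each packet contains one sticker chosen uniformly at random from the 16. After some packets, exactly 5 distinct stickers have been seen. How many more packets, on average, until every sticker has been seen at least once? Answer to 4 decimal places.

48.3180

The wait to go from k to k+1 distinct stickers is geometric with mean 16/(16-k).
Sum over k = 5,...,15: E = 16/11 + 16/10 + 16/9 + ... + 16/2 + 16/1 = 48.31804.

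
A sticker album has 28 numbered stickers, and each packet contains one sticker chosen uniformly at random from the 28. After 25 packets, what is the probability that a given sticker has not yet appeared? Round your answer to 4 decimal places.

On each packet the fixed sticker fails to appear with probability 27/28.
P(still missing after 25) = (27/28)^25 = 0.40285.

0.4028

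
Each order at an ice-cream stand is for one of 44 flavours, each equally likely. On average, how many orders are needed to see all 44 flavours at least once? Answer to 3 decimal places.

192.400

After k distinct flavours have appeared, the next order gives a new one with probability (44-k)/44, so the expected wait for the (k+1)-th is 44/(44-k).
E[T] = 44/44 + 44/43 + 44/42 + ... + 44/2 + 44/1 = 44·H_{44}.
H_{44} = 4.3727, so E[T] = 192.3999.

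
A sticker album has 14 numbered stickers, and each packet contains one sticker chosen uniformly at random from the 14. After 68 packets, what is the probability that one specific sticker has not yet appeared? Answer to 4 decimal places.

0.0065

Each packet misses the fixed sticker with probability (14-1)/14 = 13/14, independently.
P(still missing after 68) = (13/14)^68 = 0.00648.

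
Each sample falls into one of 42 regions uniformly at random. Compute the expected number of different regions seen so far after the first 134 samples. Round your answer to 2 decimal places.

40.34

For each region, P(seen in 134 samples) = 1 - (41/42)^134 = 0.960.
By linearity of expectation, E[distinct seen] = 42·(1 - (41/42)^134) = 40.337.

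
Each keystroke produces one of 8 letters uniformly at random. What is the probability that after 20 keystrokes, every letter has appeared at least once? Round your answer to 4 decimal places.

By inclusion–exclusion over which letters are missing,
P(all seen) = Σ_{j=0}^{8} (-1)^j C(8,j)((8-j)/8)^20
= 1.00000 - 0.55367 + 0.08879 - 0.00463 + 0.00007 - 0.00000 + 0.00000 - 0.00000 + 0.00000
= 0.53056.

0.5306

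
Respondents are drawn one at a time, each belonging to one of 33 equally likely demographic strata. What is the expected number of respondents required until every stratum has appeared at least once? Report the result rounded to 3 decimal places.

After k distinct strata have appeared, the next respondent gives a new one with probability (33-k)/33, so the expected wait for the (k+1)-th is 33/(33-k).
E[T] = 33/33 + 33/32 + 33/31 + ... + 33/2 + 33/1 = 33·H_{33}.
H_{33} = 4.0888, so E[T] = 134.9303.

134.930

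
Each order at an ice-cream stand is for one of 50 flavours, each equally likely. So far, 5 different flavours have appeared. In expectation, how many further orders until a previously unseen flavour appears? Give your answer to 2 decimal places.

The number of orders until the next new flavour is geometric with success probability 45/50, so its mean is 50/45.
E = 50/45 = 1.111.

1.11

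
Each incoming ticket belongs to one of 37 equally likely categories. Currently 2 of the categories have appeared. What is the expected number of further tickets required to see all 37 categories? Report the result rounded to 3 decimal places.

153.431

With k distinct categories already seen, the next new one takes an expected 37/(37-k) tickets.
Sum over k = 2,...,36: E = 37/35 + 37/34 + 37/33 + ... + 37/2 + 37/1 = 153.4309.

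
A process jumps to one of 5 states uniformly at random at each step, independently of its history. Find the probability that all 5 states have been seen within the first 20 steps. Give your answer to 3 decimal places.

0.943

By inclusion–exclusion over which states are missing,
P(all seen) = Σ_{j=0}^{5} (-1)^j C(5,j)((5-j)/5)^20
= 1.0000 - 0.0576 + 0.0004 - 0.0000 + 0.0000 - 0.0000
= 0.9427.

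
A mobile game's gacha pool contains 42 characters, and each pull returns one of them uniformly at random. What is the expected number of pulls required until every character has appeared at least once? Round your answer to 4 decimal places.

Split into phases: going from k distinct to k+1 distinct takes on average 42/(42-k) pulls.
E[T] = 42/42 + 42/41 + 42/40 + ... + 42/2 + 42/1 = 42·H_{42}.
H_{42} = 4.32674, so E[T] = 181.72320.

181.7232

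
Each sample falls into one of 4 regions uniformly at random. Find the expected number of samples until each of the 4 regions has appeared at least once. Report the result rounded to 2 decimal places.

After k distinct regions have appeared, the next sample gives a new one with probability (4-k)/4, so the expected wait for the (k+1)-th is 4/(4-k).
E[T] = 4/4 + 4/3 + 4/2 + 4/1 = 4·H_{4}.
H_{4} = 2.083, so E[T] = 8.333.

8.33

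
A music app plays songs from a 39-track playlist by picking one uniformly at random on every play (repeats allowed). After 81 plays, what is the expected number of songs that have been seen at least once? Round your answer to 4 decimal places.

For each song, P(seen in 81 plays) = 1 - (38/39)^81 = 0.87803.
By linearity of expectation, E[distinct seen] = 39·(1 - (38/39)^81) = 34.24333.

34.2433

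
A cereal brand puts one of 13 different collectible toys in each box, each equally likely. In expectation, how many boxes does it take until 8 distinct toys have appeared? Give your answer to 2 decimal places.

With k distinct toys already seen, the next new one arrives after an expected 13/(13-k) boxes.
Sum over k = 0,...,7: E = 13/13 + 13/12 + 13/11 + ... + 13/7 + 13/6 = 11.658.

11.66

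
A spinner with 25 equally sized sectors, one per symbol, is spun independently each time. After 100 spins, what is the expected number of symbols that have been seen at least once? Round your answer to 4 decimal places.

24.5782

For each symbol, P(seen in 100 spins) = 1 - (24/25)^100 = 0.98313.
By linearity of expectation, E[distinct seen] = 25·(1 - (24/25)^100) = 24.57824.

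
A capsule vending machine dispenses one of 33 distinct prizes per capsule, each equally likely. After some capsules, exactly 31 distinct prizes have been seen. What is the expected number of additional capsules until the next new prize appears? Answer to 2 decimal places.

Each capsule yields a new prize with probability (33-31)/33 = 2/33, so the wait is geometric with mean 33/2.
E = 33/2 = 16.500.

16.50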